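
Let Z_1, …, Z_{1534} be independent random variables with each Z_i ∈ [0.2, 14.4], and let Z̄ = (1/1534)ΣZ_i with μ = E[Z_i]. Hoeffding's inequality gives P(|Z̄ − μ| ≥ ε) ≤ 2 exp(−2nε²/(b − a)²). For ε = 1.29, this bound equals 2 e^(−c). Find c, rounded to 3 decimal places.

25.320

c = 2nε²/(b − a)² = 2·1534·1.29² / 14.2² = 25.3197.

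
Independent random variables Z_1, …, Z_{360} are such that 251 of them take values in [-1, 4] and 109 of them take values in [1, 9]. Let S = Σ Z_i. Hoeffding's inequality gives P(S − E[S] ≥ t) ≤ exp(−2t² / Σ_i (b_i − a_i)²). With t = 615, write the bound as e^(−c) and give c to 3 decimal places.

Σ(b_i − a_i)² = 251·5² + 109·8² = 13251.
c = 2t² / 13251 = 2·615² / 13251 = 57.0863.

57.086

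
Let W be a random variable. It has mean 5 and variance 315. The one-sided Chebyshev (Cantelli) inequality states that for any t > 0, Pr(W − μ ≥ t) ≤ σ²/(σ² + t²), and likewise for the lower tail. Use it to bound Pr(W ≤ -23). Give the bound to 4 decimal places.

Here σ² = 315 and t = 28, so σ² + t² = 1099.
Cantelli's bound: 315/1099 = 0.2866.

0.2866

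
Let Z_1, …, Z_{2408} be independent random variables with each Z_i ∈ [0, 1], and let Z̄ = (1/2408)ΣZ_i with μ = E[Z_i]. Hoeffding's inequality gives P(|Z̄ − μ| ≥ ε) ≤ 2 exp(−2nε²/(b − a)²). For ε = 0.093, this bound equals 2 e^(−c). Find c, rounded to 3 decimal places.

c = 2nε²/(b − a)² = 2·2408·0.093² / 1² = 41.6536.

41.654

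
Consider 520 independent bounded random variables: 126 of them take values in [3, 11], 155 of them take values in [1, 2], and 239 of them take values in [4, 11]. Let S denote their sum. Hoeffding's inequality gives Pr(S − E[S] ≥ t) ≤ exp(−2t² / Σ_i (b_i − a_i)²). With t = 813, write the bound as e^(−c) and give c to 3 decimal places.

66.329

Σ(b_i − a_i)² = 126·8² + 155·1² + 239·7² = 19930.
c = 2t² / 19930 = 2·813² / 19930 = 66.3291.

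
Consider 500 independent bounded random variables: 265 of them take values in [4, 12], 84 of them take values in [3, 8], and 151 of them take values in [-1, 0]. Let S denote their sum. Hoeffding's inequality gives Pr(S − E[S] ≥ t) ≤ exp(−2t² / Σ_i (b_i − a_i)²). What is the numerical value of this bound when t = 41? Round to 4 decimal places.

Σ(b_i − a_i)² = 265·8² + 84·5² + 151·1² = 19211.
Exponent = 2·41² / 19211 = 0.17500.
Bound = exp(−0.17500) = 0.83945.

0.8395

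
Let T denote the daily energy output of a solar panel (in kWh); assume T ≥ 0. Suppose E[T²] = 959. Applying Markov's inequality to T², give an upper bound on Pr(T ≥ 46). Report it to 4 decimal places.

Since T ≥ 0, the event {T ≥ 46} is the same as {T² ≥ 2116}.
Markov's inequality applied to T² gives Pr(T² ≥ 2116) ≤ E[T²]/2116 = 959/2116 = 0.4532.

0.4532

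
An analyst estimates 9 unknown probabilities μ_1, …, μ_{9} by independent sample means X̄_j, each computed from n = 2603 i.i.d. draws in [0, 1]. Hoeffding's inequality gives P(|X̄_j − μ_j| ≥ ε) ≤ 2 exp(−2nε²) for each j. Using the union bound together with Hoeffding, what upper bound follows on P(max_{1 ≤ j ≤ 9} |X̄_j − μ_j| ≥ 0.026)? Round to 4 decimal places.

Per-experiment Hoeffding bound: 2·exp(−2·2603·0.026²) = 2·exp(−3.51926) = 0.059243.
Union bound over 9 events: 9·0.059243 = 0.53319.

0.5332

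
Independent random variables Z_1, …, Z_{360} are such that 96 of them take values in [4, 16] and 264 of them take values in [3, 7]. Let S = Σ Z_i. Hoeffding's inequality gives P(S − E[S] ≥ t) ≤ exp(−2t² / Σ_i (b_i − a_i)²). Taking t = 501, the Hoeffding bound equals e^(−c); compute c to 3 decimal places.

27.815

Σ(b_i − a_i)² = 96·12² + 264·4² = 18048.
c = 2t² / 18048 = 2·501² / 18048 = 27.8148.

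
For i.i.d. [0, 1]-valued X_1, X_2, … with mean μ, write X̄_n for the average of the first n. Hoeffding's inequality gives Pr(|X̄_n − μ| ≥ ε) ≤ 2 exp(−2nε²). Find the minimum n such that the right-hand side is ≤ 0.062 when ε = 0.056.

554

Require 2·exp(−2nε²) ≤ 0.062, i.e. 2nε² ≥ ln(2/0.062) = 3.473768.
So n ≥ 3.473768 / (2·0.056²) = 553.853.
The smallest integer n is 554.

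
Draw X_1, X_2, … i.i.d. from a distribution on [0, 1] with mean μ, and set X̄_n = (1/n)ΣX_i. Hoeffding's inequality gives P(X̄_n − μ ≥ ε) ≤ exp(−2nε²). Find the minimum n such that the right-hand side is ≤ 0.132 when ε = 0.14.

Require exp(−2nε²) ≤ 0.132, i.e. 2nε² ≥ ln(1/0.132) = 2.024953.
So n ≥ 2.024953 / (2·0.14²) = 51.657.
The smallest integer n is 52.

52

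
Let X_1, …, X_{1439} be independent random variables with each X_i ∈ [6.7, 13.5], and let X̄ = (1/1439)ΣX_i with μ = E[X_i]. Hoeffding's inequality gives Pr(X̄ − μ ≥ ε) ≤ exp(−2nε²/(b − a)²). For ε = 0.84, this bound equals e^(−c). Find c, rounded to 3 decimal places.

43.917

c = 2nε²/(b − a)² = 2·1439·0.84² / 6.8² = 43.9169.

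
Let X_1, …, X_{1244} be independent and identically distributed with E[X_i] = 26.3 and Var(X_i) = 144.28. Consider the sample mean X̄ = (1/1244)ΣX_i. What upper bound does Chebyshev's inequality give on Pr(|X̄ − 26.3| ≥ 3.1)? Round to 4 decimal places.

Var(X̄) = Var(X_i)/n = 144.28/1244 = 0.11598.
Chebyshev: Pr(|X̄ − 26.3| ≥ 3.1) ≤ Var(X̄)/(3.1)² = 144.28/(1244·3.1²) = 0.0121.

0.0121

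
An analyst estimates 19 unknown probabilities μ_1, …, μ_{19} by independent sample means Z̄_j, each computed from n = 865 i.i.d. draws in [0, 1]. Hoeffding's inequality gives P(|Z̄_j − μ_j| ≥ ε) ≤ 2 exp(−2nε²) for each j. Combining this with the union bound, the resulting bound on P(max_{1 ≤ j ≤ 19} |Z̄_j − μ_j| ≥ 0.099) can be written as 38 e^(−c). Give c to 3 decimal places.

Union bound over the 19 events: P(max_{1 ≤ j ≤ 19} |Z̄_j − μ_j| ≥ 0.099) ≤ 19·2·exp(−2nε²) = 38 exp(−2·865·0.099²).
So c = 2·865·0.099² = 16.9557.

16.956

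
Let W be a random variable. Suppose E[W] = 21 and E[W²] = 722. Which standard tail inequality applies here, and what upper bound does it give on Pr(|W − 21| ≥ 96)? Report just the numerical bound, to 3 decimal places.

0.030

The first two moments determine the variance, so Chebyshev's inequality is the sharpest standard bound available.
Var(W) = E[W²] − (E[W])² = 722 − 441 = 281.
Chebyshev's inequality: Pr(|W − μ| ≥ t) ≤ Var(W)/t² = 281/9216 = 0.0305.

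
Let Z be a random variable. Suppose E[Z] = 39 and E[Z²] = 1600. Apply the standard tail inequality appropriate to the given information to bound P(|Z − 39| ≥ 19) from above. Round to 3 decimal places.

The first two moments determine the variance, so Chebyshev's inequality is the sharpest standard bound available.
Var(Z) = E[Z²] − (E[Z])² = 1600 − 1521 = 79.
Chebyshev's inequality: P(|Z − μ| ≥ t) ≤ Var(Z)/t² = 79/361 = 0.2188.

0.219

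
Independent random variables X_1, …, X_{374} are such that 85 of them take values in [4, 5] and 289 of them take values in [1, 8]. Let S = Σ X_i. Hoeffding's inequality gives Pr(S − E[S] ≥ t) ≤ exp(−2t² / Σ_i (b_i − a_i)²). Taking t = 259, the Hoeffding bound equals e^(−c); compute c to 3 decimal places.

Σ(b_i − a_i)² = 85·1² + 289·7² = 14246.
c = 2t² / 14246 = 2·259² / 14246 = 9.4175.

9.418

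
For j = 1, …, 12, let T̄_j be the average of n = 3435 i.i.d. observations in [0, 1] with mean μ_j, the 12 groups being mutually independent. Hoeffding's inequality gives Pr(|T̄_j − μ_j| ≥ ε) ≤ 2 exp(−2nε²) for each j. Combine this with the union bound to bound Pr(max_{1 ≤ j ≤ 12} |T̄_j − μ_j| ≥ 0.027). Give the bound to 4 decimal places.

0.1604

Per-experiment Hoeffding bound: 2·exp(−2·3435·0.027²) = 2·exp(−5.00823) = 0.013365.
Union bound over 12 events: 12·0.013365 = 0.16039.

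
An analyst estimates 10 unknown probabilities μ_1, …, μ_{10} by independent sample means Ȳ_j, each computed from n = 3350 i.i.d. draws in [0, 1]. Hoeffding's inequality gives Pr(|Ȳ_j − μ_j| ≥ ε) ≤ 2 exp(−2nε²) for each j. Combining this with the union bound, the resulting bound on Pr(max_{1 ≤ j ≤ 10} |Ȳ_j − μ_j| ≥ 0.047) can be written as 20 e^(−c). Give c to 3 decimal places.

Union bound over the 10 events: Pr(max_{1 ≤ j ≤ 10} |Ȳ_j − μ_j| ≥ 0.047) ≤ 10·2·exp(−2nε²) = 20 exp(−2·3350·0.047²).
So c = 2·3350·0.047² = 14.8003.

14.800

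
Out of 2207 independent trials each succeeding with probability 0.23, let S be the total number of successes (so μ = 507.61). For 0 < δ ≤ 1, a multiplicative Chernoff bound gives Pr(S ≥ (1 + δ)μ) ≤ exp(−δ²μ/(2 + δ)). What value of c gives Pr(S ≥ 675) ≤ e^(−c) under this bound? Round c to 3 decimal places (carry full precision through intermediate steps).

23.693

Write 675 = (1 + δ)μ, so δ = 675/507.61 − 1 = 0.329761…
Then the exponent is δ²μ/(2 + δ) = (675 − μ)² / (μ·(2 + δ)) = 23.692859.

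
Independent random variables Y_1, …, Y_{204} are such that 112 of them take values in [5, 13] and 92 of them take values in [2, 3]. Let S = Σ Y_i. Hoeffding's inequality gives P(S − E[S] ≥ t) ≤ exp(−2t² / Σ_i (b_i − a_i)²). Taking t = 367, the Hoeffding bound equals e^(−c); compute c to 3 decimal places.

Σ(b_i − a_i)² = 112·8² + 92·1² = 7260.
c = 2t² / 7260 = 2·367² / 7260 = 37.1044.

37.104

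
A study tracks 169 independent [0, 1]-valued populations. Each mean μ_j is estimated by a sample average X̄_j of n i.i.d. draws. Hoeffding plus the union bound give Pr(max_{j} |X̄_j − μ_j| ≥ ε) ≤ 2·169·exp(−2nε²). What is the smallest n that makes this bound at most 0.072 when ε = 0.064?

1032

Need 2·169·exp(−2nε²) ≤ 0.072, i.e. exp(−2nε²) ≤ 0.072/338.
So 2nε² ≥ ln(338/0.072) = 8.454135.
Hence n ≥ 8.454135/(2·0.064²) = 1031.999.
The smallest integer n is 1032.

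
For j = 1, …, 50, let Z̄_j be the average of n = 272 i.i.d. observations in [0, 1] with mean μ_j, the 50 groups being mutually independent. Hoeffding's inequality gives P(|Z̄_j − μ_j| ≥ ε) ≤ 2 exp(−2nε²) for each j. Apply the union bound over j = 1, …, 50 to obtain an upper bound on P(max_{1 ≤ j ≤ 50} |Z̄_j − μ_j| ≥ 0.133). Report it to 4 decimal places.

0.0066

Per-experiment Hoeffding bound: 2·exp(−2·272·0.133²) = 2·exp(−9.62282) = 0.0001324.
Union bound over 50 events: 50·0.0001324 = 0.00662.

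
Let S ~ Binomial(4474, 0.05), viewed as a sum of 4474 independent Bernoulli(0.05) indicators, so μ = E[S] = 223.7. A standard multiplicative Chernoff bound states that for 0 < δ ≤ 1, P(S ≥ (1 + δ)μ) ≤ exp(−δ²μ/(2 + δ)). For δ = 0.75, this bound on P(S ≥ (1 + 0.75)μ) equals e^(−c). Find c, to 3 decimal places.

c = δ²μ/(2 + δ) = 0.75²·223.7/(2 + 0.75) = 45.7568.

45.757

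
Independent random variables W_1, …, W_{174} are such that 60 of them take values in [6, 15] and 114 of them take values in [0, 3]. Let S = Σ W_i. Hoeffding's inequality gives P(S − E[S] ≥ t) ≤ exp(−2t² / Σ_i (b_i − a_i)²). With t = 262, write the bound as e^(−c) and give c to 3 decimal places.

Σ(b_i − a_i)² = 60·9² + 114·3² = 5886.
c = 2t² / 5886 = 2·262² / 5886 = 23.3245.

23.324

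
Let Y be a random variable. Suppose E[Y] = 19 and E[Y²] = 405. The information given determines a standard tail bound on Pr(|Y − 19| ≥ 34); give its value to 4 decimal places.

0.0381

The first two moments determine the variance, so Chebyshev's inequality is the sharpest standard bound available.
Var(Y) = E[Y²] − (E[Y])² = 405 − 361 = 44.
Chebyshev's inequality: Pr(|Y − μ| ≥ t) ≤ Var(Y)/t² = 44/1156 = 0.0381.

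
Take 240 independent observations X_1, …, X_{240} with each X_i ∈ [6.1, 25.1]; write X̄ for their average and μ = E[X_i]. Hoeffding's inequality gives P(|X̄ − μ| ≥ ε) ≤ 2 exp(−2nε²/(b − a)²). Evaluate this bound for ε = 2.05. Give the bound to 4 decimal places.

0.0075

Exponent: 2nε²/(b − a)² = 2·240·2.05² / 19² = 5.58781.
Bound = 2·exp(−5.58781) = 0.00749.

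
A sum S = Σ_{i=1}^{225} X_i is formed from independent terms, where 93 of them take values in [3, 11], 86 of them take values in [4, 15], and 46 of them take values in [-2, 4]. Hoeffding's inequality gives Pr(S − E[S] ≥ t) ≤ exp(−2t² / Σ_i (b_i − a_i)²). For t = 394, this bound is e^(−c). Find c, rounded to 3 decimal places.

Σ(b_i − a_i)² = 93·8² + 86·11² + 46·6² = 18014.
c = 2t² / 18014 = 2·394² / 18014 = 17.2350.

17.235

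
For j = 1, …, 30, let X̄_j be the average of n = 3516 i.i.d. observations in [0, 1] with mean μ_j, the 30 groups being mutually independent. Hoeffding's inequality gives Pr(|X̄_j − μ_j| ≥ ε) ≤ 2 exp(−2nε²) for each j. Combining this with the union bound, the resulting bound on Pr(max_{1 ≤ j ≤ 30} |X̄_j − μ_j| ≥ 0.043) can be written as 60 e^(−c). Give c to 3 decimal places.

Union bound over the 30 events: Pr(max_{1 ≤ j ≤ 30} |X̄_j − μ_j| ≥ 0.043) ≤ 30·2·exp(−2nε²) = 60 exp(−2·3516·0.043²).
So c = 2·3516·0.043² = 13.0022.

13.002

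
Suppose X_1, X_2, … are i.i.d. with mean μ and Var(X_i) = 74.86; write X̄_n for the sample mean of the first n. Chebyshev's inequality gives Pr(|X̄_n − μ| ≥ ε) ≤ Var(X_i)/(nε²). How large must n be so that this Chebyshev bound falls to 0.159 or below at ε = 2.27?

Require 74.86/(n·2.27²) ≤ 0.159, i.e. n ≥ 74.86/(0.159·2.27²) = 91.369.
The smallest integer n is 92.

92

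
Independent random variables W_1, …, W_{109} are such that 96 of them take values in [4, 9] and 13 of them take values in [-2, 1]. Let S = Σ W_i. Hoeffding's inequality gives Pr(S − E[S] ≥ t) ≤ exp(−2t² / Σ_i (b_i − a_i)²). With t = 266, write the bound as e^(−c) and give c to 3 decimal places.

Σ(b_i − a_i)² = 96·5² + 13·3² = 2517.
c = 2t² / 2517 = 2·266² / 2517 = 56.2225.

56.222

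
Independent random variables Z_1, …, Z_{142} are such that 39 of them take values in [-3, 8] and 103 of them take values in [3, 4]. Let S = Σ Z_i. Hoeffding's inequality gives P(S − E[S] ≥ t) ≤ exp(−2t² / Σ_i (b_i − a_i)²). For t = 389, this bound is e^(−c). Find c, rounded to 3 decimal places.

Σ(b_i − a_i)² = 39·11² + 103·1² = 4822.
c = 2t² / 4822 = 2·389² / 4822 = 62.7628.

62.763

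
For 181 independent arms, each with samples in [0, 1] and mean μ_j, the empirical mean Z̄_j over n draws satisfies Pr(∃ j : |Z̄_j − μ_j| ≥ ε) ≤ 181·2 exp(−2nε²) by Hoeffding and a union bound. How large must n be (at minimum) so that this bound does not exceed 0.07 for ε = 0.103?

Need 2·181·exp(−2nε²) ≤ 0.07, i.e. exp(−2nε²) ≤ 0.07/362.
So 2nε² ≥ ln(362/0.07) = 8.550904.
Hence n ≥ 8.550904/(2·0.103²) = 403.002.
The smallest integer n is 404.

404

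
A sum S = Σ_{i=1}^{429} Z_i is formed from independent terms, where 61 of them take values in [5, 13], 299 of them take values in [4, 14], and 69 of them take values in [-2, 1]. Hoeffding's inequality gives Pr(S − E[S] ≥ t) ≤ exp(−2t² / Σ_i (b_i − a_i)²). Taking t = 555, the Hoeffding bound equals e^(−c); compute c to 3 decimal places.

Σ(b_i − a_i)² = 61·8² + 299·10² + 69·3² = 34425.
c = 2t² / 34425 = 2·555² / 34425 = 17.8954.

17.895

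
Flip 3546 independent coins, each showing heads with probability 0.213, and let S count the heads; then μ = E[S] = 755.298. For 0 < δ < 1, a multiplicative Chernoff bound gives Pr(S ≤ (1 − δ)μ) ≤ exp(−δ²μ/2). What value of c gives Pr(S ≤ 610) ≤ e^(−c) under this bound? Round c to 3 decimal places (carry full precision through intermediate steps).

Write 610 = (1 − δ)μ, so δ = 1 − 610/755.298 = 0.1923718…
Then the exponent is δ²μ/2 = (μ − 610)²/(2μ) = 13.975615.

13.976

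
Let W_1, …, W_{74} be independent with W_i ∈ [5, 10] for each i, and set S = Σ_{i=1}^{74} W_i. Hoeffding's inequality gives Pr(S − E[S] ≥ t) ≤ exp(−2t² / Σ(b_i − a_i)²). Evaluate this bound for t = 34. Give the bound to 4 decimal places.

0.2866

Σ(b_i − a_i)² = 74·(5)² = 1850.
Exponent = 2·34²/1850 = 1.2497.
Bound = exp(−1.2497) = 0.28658.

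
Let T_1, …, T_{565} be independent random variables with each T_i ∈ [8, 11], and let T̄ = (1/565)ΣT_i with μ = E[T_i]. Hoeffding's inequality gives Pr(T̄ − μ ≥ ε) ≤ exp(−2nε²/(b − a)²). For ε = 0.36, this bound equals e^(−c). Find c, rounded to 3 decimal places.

c = 2nε²/(b − a)² = 2·565·0.36² / 3² = 16.2720.

16.272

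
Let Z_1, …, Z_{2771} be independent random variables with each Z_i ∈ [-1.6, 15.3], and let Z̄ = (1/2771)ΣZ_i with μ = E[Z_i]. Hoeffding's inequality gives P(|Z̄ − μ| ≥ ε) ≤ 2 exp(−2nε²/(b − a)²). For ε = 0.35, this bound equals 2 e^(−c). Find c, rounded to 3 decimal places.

2.377

c = 2nε²/(b − a)² = 2·2771·0.35² / 16.9² = 2.3770.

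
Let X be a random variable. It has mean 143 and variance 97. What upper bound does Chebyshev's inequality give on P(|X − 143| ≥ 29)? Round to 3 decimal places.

Chebyshev: P(|X − μ| ≥ t) ≤ Var(X)/t².
Bound = 97 / 841 = 0.1153.

0.115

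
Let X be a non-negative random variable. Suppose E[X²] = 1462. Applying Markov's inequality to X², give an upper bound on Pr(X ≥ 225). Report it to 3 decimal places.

0.029

Since X ≥ 0, the event {X ≥ 225} is the same as {X² ≥ 50625}.
Markov's inequality applied to X² gives Pr(X² ≥ 50625) ≤ E[X²]/50625 = 1462/50625 = 0.0289.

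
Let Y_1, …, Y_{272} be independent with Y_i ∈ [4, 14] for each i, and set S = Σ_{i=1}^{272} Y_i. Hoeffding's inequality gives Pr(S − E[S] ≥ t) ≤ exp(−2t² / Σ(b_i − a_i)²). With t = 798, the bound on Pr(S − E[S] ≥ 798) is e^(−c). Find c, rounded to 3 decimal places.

Σ(b_i − a_i)² = 272·(10)² = 27200.
c = 2t²/27200 = 2·798²/27200 = 46.8238.

46.824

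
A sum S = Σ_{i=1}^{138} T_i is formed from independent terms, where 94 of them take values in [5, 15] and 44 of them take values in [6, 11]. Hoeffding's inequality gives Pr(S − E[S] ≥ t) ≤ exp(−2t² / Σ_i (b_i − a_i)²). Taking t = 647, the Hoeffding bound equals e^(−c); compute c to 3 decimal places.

Σ(b_i − a_i)² = 94·10² + 44·5² = 10500.
c = 2t² / 10500 = 2·647² / 10500 = 79.7350.

79.735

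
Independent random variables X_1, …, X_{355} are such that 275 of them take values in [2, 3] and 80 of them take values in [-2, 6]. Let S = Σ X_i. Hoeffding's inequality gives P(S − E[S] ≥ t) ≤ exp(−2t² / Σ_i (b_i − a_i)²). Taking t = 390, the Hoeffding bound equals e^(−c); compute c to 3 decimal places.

Σ(b_i − a_i)² = 275·1² + 80·8² = 5395.
c = 2t² / 5395 = 2·390² / 5395 = 56.3855.

56.386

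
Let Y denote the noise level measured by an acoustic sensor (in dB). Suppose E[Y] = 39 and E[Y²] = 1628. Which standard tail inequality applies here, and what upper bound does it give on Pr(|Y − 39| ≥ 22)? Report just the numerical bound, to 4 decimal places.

0.2211

The first two moments determine the variance, so Chebyshev's inequality is the sharpest standard bound available.
Var(Y) = E[Y²] − (E[Y])² = 1628 − 1521 = 107.
Chebyshev's inequality: Pr(|Y − μ| ≥ t) ≤ Var(Y)/t² = 107/484 = 0.2211.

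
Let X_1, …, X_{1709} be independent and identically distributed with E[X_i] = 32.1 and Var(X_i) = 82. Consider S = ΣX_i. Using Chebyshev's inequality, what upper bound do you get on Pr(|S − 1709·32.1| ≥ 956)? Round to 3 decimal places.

0.153

Var(S) = n·Var(X_i) = 1709·82 = 140138.
Chebyshev: Pr(|S − 1709·32.1| ≥ 956) ≤ Var(S)/956² = 140138/913936 = 0.1533.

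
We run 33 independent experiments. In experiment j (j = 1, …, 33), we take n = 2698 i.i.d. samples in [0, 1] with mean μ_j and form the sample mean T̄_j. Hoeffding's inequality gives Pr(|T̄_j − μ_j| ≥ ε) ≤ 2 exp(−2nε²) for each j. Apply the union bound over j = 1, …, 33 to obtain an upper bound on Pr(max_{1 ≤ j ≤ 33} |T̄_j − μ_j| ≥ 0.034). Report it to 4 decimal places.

0.1290

Per-experiment Hoeffding bound: 2·exp(−2·2698·0.034²) = 2·exp(−6.23778) = 0.0039084.
Union bound over 33 events: 33·0.0039084 = 0.12898.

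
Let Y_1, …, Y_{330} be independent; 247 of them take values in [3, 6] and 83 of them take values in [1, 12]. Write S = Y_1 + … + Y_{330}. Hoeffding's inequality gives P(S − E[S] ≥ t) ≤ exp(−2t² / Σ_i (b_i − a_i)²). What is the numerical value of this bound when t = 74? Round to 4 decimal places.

0.4095

Σ(b_i − a_i)² = 247·3² + 83·11² = 12266.
Exponent = 2·74² / 12266 = 0.89287.
Bound = exp(−0.89287) = 0.40948.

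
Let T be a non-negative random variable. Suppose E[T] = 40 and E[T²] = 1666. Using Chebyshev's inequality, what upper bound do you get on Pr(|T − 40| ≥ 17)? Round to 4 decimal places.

0.2284

Var(T) = E[T²] − (E[T])² = 1666 − 1600 = 66.
Chebyshev's inequality: Pr(|T − μ| ≥ t) ≤ Var(T)/t² = 66/289 = 0.2284.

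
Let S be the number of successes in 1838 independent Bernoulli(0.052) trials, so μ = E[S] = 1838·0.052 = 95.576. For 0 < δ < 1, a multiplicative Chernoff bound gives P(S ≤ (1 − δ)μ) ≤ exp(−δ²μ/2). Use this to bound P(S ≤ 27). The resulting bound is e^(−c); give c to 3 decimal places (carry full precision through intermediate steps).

Write 27 = (1 − δ)μ, so δ = 1 − 27/95.576 = 0.7175023…
Then the exponent is δ²μ/2 = (μ − 27)²/(2μ) = 24.601719.

24.602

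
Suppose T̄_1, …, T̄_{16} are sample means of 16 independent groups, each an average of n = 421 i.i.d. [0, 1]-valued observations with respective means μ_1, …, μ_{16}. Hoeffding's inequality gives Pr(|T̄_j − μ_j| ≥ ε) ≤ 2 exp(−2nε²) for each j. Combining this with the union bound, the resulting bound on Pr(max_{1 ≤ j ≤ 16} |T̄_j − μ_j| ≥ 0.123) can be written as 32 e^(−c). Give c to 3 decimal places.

12.739

Union bound over the 16 events: Pr(max_{1 ≤ j ≤ 16} |T̄_j − μ_j| ≥ 0.123) ≤ 16·2·exp(−2nε²) = 32 exp(−2·421·0.123²).
So c = 2·421·0.123² = 12.7386.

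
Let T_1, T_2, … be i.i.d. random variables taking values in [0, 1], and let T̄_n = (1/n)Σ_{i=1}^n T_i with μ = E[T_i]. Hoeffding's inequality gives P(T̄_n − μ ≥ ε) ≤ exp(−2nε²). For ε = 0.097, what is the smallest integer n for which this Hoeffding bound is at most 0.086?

Require exp(−2nε²) ≤ 0.086, i.e. 2nε² ≥ ln(1/0.086) = 2.453408.
So n ≥ 2.453408 / (2·0.097²) = 130.376.
The smallest integer n is 131.

131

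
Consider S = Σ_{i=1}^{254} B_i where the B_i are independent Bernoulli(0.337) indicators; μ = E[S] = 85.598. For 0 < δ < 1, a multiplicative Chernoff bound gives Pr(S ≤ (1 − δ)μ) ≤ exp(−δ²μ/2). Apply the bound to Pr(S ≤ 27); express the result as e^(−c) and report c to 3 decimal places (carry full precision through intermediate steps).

Write 27 = (1 − δ)μ, so δ = 1 − 27/85.598 = 0.6845721…
Then the exponent is δ²μ/2 = (μ − 27)²/(2μ) = 20.057277.

20.057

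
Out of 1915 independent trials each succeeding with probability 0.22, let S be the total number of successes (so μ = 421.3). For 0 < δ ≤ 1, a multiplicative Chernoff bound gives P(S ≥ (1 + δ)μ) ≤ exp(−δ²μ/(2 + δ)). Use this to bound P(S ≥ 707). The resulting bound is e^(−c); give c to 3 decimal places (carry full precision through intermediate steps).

72.343

Write 707 = (1 + δ)μ, so δ = 707/421.3 − 1 = 0.6781391…
Then the exponent is δ²μ/(2 + δ) = (707 − μ)² / (μ·(2 + δ)) = 72.342896.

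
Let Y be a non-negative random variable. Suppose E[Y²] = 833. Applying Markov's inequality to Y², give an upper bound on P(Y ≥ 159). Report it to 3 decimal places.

0.033

Since Y ≥ 0, the event {Y ≥ 159} is the same as {Y² ≥ 25281}.
Markov's inequality applied to Y² gives P(Y² ≥ 25281) ≤ E[Y²]/25281 = 833/25281 = 0.0329.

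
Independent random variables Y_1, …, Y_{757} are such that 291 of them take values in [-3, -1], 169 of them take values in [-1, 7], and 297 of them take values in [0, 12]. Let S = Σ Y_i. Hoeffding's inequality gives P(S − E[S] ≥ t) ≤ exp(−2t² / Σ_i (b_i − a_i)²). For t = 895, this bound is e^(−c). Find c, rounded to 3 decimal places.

Σ(b_i − a_i)² = 291·2² + 169·8² + 297·12² = 54748.
c = 2t² / 54748 = 2·895² / 54748 = 29.2623.

29.262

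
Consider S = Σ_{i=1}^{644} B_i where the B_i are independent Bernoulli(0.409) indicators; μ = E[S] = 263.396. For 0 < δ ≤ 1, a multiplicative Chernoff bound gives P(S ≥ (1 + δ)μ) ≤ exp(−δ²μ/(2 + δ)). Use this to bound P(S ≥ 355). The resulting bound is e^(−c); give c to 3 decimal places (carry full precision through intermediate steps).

Write 355 = (1 + δ)μ, so δ = 355/263.396 − 1 = 0.3477805…
Then the exponent is δ²μ/(2 + δ) = (355 − μ)² / (μ·(2 + δ)) = 13.569449.

13.569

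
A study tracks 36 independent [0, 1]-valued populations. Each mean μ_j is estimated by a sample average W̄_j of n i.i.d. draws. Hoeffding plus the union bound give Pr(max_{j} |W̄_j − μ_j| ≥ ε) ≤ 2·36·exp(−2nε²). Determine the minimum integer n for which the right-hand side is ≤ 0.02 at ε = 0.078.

Need 2·36·exp(−2nε²) ≤ 0.02, i.e. exp(−2nε²) ≤ 0.02/72.
So 2nε² ≥ ln(72/0.02) = 8.188689.
Hence n ≥ 8.188689/(2·0.078²) = 672.969.
The smallest integer n is 673.

673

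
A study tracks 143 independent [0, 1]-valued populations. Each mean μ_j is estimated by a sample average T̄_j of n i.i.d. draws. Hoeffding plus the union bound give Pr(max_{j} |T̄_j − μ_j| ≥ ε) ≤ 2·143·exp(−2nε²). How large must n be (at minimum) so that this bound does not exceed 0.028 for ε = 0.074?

Need 2·143·exp(−2nε²) ≤ 0.028, i.e. exp(−2nε²) ≤ 0.028/286.
So 2nε² ≥ ln(286/0.028) = 9.231543.
Hence n ≥ 9.231543/(2·0.074²) = 842.909.
The smallest integer n is 843.

843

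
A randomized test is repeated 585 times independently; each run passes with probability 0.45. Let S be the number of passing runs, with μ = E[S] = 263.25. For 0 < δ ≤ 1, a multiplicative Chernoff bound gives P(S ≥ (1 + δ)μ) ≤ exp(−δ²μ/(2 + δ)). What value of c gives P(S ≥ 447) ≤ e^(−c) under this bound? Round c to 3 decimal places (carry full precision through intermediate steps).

47.538

Write 447 = (1 + δ)μ, so δ = 447/263.25 − 1 = 0.6980057…
Then the exponent is δ²μ/(2 + δ) = (447 − μ)² / (μ·(2 + δ)) = 47.538279.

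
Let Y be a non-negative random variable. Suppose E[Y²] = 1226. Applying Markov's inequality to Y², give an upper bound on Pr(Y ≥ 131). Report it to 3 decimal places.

0.071

Since Y ≥ 0, the event {Y ≥ 131} is the same as {Y² ≥ 17161}.
Markov's inequality applied to Y² gives Pr(Y² ≥ 17161) ≤ E[Y²]/17161 = 1226/17161 = 0.0714.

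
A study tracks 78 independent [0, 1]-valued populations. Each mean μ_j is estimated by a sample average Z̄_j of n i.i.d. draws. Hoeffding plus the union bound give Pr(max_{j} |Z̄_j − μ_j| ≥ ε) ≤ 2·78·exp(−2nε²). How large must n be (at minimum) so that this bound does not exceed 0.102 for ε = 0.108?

Need 2·78·exp(−2nε²) ≤ 0.102, i.e. exp(−2nε²) ≤ 0.102/156.
So 2nε² ≥ ln(156/0.102) = 7.332638.
Hence n ≥ 7.332638/(2·0.108²) = 314.328.
The smallest integer n is 315.

315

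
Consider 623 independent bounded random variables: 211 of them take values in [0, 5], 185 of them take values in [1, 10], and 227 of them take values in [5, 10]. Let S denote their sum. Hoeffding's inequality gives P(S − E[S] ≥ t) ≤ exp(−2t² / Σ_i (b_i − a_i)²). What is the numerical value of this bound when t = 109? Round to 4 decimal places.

Σ(b_i − a_i)² = 211·5² + 185·9² + 227·5² = 25935.
Exponent = 2·109² / 25935 = 0.91621.
Bound = exp(−0.91621) = 0.40003.

0.4000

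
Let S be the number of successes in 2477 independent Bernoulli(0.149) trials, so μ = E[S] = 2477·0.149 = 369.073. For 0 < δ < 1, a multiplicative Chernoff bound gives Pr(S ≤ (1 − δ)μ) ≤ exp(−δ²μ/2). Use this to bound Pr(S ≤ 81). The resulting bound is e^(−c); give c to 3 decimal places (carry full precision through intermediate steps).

112.425

Write 81 = (1 − δ)μ, so δ = 1 − 81/369.073 = 0.7805312…
Then the exponent is δ²μ/2 = (μ − 81)²/(2μ) = 112.424985.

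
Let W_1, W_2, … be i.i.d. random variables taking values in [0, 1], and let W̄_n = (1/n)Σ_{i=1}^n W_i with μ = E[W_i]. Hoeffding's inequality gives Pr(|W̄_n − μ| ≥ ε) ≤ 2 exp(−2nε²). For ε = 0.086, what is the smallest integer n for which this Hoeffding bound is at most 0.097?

205

Require 2·exp(−2nε²) ≤ 0.097, i.e. 2nε² ≥ ln(2/0.097) = 3.026191.
So n ≥ 3.026191 / (2·0.086²) = 204.583.
The smallest integer n is 205.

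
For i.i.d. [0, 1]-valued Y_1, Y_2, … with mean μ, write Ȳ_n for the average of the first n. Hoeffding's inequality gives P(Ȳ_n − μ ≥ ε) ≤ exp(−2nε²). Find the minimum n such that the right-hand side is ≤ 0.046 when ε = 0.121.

106

Require exp(−2nε²) ≤ 0.046, i.e. 2nε² ≥ ln(1/0.046) = 3.079114.
So n ≥ 3.079114 / (2·0.121²) = 105.154.
The smallest integer n is 106.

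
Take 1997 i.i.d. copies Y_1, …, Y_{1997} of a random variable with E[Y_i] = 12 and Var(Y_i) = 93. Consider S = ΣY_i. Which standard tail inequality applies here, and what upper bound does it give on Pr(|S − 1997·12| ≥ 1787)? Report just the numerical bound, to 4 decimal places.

0.0582

With mean and variance of each term known, Chebyshev's inequality bounds the deviation of the sum (or sample mean).
Var(S) = n·Var(Y_i) = 1997·93 = 185721.
Chebyshev: Pr(|S − 1997·12| ≥ 1787) ≤ Var(S)/1787² = 185721/3193369 = 0.0582.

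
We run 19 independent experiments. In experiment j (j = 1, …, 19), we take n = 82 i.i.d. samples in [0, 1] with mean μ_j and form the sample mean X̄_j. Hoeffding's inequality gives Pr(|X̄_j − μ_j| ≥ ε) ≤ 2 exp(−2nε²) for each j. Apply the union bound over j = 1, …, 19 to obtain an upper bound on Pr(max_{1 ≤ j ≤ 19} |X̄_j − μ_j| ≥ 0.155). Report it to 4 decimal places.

0.7390

Per-experiment Hoeffding bound: 2·exp(−2·82·0.155²) = 2·exp(−3.94010) = 0.038893.
Union bound over 19 events: 19·0.038893 = 0.73896.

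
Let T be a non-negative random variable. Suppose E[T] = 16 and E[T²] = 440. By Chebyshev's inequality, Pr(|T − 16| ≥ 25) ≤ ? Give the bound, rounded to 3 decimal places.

0.294

Var(T) = E[T²] − (E[T])² = 440 − 256 = 184.
Chebyshev's inequality: Pr(|T − μ| ≥ t) ≤ Var(T)/t² = 184/625 = 0.2944.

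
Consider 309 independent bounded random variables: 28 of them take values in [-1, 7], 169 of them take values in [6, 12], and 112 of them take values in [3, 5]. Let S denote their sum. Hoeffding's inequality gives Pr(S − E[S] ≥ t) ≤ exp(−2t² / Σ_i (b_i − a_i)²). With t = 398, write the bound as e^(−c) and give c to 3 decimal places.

38.060

Σ(b_i − a_i)² = 28·8² + 169·6² + 112·2² = 8324.
c = 2t² / 8324 = 2·398² / 8324 = 38.0596.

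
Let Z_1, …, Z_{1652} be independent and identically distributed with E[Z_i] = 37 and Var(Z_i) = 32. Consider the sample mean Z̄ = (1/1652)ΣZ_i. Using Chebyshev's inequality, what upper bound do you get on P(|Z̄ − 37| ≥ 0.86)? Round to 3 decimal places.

0.026

Var(Z̄) = Var(Z_i)/n = 32/1652 = 0.01937.
Chebyshev: P(|Z̄ − 37| ≥ 0.86) ≤ Var(Z̄)/(0.86)² = 32/(1652·0.86²) = 0.0262.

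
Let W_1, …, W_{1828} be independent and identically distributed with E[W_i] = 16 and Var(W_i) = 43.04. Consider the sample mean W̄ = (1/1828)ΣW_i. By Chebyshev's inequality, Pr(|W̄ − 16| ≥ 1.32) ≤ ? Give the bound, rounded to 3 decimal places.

Var(W̄) = Var(W_i)/n = 43.04/1828 = 0.023545.
Chebyshev: Pr(|W̄ − 16| ≥ 1.32) ≤ Var(W̄)/(1.32)² = 43.04/(1828·1.32²) = 0.0135.

0.014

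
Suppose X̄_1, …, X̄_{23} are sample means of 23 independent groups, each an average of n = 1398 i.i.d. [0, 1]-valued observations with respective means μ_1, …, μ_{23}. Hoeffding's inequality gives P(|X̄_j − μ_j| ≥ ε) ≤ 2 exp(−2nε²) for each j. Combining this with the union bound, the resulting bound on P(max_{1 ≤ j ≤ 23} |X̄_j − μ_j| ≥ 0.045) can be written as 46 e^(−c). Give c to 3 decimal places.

Union bound over the 23 events: P(max_{1 ≤ j ≤ 23} |X̄_j − μ_j| ≥ 0.045) ≤ 23·2·exp(−2nε²) = 46 exp(−2·1398·0.045²).
So c = 2·1398·0.045² = 5.6619.

5.662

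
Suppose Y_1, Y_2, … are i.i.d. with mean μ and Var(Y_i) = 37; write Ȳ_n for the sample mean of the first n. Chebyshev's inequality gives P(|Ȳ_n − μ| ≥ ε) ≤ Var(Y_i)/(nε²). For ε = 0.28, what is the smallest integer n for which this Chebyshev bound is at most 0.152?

3105

Require 37/(n·0.28²) ≤ 0.152, i.e. n ≥ 37/(0.152·0.28²) = 3104.860.
The smallest integer n is 3105.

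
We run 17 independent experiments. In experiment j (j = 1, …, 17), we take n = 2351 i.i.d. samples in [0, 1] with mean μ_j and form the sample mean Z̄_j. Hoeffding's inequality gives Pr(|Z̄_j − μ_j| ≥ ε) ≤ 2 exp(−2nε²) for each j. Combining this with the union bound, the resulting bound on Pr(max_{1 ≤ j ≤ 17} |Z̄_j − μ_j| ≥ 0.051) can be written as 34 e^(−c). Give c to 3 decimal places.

12.230

Union bound over the 17 events: Pr(max_{1 ≤ j ≤ 17} |Z̄_j − μ_j| ≥ 0.051) ≤ 17·2·exp(−2nε²) = 34 exp(−2·2351·0.051²).
So c = 2·2351·0.051² = 12.2299.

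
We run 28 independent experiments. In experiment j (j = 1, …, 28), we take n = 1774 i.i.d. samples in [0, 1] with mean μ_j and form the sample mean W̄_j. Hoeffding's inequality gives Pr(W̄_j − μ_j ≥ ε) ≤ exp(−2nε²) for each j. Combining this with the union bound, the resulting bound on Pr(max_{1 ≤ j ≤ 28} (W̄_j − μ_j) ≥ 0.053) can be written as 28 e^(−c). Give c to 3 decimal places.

Union bound over the 28 events: Pr(max_{1 ≤ j ≤ 28} (W̄_j − μ_j) ≥ 0.053) ≤ 28·exp(−2nε²) = 28 exp(−2·1774·0.053²).
So c = 2·1774·0.053² = 9.9663.

9.966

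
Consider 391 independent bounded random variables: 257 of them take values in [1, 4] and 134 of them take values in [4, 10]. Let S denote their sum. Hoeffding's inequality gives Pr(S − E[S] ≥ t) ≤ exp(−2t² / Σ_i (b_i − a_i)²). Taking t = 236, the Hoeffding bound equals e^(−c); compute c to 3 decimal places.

15.608

Σ(b_i − a_i)² = 257·3² + 134·6² = 7137.
c = 2t² / 7137 = 2·236² / 7137 = 15.6077.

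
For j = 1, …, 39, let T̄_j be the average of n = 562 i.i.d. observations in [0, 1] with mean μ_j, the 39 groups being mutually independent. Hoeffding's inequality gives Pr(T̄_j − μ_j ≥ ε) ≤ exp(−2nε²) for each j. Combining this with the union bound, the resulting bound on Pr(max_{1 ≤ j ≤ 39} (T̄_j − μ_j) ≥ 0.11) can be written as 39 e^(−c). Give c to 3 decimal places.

Union bound over the 39 events: Pr(max_{1 ≤ j ≤ 39} (T̄_j − μ_j) ≥ 0.11) ≤ 39·exp(−2nε²) = 39 exp(−2·562·0.11²).
So c = 2·562·0.11² = 13.6004.

13.600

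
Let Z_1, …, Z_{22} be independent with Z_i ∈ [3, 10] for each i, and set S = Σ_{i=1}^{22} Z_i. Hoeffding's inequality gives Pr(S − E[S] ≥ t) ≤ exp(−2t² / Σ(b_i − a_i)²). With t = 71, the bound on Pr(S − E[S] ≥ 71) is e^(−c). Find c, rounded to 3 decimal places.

9.353

Σ(b_i − a_i)² = 22·(7)² = 1078.
c = 2t²/1078 = 2·71²/1078 = 9.3525.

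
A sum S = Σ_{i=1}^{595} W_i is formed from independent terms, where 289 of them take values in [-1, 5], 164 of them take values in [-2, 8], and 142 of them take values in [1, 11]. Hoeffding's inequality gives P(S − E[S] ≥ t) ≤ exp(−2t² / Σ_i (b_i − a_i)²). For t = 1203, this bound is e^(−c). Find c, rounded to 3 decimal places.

Σ(b_i − a_i)² = 289·6² + 164·10² + 142·10² = 41004.
c = 2t² / 41004 = 2·1203² / 41004 = 70.5887.

70.589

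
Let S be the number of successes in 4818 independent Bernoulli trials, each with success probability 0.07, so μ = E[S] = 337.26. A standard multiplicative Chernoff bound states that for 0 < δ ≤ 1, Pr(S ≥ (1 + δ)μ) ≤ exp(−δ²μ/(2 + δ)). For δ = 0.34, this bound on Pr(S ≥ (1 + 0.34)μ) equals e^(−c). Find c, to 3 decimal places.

c = δ²μ/(2 + δ) = 0.34²·337.26/(2 + 0.34) = 16.6612.

16.661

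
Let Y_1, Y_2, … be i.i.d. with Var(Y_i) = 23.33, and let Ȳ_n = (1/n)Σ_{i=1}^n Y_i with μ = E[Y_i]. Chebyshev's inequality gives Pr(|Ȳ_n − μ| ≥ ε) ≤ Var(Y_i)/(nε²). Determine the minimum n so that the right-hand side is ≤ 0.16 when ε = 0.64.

Require 23.33/(n·0.64²) ≤ 0.16, i.e. n ≥ 23.33/(0.16·0.64²) = 355.988.
The smallest integer n is 356.

356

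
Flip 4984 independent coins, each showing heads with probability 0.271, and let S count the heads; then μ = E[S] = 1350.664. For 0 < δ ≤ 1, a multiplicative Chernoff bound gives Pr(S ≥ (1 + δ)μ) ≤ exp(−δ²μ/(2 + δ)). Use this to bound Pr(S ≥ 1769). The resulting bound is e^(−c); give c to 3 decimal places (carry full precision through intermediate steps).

56.097

Write 1769 = (1 + δ)μ, so δ = 1769/1350.664 − 1 = 0.3097262…
Then the exponent is δ²μ/(2 + δ) = (1769 − μ)² / (μ·(2 + δ)) = 56.097390.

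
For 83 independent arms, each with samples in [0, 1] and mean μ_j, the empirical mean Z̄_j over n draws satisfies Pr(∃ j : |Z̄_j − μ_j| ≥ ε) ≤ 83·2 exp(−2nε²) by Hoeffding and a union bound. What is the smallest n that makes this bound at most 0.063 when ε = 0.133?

Need 2·83·exp(−2nε²) ≤ 0.063, i.e. exp(−2nε²) ≤ 0.063/166.
So 2nε² ≥ ln(166/0.063) = 7.876608.
Hence n ≥ 7.876608/(2·0.133²) = 222.641.
The smallest integer n is 223.

223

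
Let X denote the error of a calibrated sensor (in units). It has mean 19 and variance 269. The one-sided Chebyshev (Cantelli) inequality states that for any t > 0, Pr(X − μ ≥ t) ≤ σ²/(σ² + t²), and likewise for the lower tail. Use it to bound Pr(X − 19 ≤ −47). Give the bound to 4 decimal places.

Here σ² = 269 and t = 47, so σ² + t² = 2478.
Cantelli's bound: 269/2478 = 0.1086.

0.1086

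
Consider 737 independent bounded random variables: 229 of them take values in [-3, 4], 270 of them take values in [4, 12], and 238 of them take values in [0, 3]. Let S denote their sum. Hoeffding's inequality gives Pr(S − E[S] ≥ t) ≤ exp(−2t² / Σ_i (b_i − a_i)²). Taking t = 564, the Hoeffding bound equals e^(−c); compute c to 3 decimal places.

20.761

Σ(b_i − a_i)² = 229·7² + 270·8² + 238·3² = 30643.
c = 2t² / 30643 = 2·564² / 30643 = 20.7614.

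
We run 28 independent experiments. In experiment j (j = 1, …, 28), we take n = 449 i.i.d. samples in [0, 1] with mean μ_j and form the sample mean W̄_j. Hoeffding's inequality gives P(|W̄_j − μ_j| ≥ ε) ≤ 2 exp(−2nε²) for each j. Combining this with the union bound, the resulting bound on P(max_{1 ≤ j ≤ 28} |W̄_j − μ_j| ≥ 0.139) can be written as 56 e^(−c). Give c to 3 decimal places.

Union bound over the 28 events: P(max_{1 ≤ j ≤ 28} |W̄_j − μ_j| ≥ 0.139) ≤ 28·2·exp(−2nε²) = 56 exp(−2·449·0.139²).
So c = 2·449·0.139² = 17.3503.

17.350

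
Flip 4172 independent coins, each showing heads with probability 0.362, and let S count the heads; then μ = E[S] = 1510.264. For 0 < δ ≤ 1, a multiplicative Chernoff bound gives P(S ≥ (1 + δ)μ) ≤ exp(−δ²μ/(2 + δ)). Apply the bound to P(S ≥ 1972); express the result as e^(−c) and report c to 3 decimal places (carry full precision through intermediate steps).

61.225

Write 1972 = (1 + δ)μ, so δ = 1972/1510.264 − 1 = 0.305732…
Then the exponent is δ²μ/(2 + δ) = (1972 − μ)² / (μ·(2 + δ)) = 61.224575.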